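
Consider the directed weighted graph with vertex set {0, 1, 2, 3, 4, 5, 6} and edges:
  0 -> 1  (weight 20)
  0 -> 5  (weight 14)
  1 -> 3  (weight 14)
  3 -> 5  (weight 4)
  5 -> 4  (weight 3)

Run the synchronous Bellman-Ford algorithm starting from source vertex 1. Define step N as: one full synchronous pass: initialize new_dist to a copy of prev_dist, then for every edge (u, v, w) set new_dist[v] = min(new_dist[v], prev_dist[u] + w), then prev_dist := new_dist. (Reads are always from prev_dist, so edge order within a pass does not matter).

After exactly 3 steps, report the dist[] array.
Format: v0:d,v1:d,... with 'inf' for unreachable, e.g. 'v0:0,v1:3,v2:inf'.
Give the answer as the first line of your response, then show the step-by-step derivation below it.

v0:inf,v1:0,v2:inf,v3:14,v4:21,v5:18,v6:inf

step 1: dist = v0:inf,v1:0,v2:inf,v3:14,v4:inf,v5:inf,v6:inf
step 2: dist = v0:inf,v1:0,v2:inf,v3:14,v4:inf,v5:18,v6:inf
step 3: dist = v0:inf,v1:0,v2:inf,v3:14,v4:21,v5:18,v6:inf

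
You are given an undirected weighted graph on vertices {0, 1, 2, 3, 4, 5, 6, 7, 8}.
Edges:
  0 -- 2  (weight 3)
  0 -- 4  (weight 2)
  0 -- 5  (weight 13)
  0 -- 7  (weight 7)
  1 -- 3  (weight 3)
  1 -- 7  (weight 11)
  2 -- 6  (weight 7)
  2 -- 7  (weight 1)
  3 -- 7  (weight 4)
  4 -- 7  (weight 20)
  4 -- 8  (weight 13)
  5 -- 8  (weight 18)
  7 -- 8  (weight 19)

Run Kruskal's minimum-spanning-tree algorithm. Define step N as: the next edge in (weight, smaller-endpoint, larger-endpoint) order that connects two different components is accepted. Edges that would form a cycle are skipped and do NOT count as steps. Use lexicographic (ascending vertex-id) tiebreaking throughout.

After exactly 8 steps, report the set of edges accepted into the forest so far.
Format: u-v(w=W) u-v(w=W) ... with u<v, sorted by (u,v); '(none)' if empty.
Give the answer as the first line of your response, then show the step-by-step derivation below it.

0-2(w=3) 0-4(w=2) 0-5(w=13) 1-3(w=3) 2-6(w=7) 2-7(w=1) 3-7(w=4) 4-8(w=13)

step 1: add edge 2-7 (w=1); MST = {2-7(w=1)}
step 2: add edge 0-4 (w=2); MST = {0-4(w=2) 2-7(w=1)}
step 3: add edge 0-2 (w=3); MST = {0-2(w=3) 0-4(w=2) 2-7(w=1)}
step 4: add edge 1-3 (w=3); MST = {0-2(w=3) 0-4(w=2) 1-3(w=3) 2-7(w=1)}
step 5: add edge 3-7 (w=4); MST = {0-2(w=3) 0-4(w=2) 1-3(w=3) 2-7(w=1) 3-7(w=4)}
step 6: add edge 2-6 (w=7); MST = {0-2(w=3) 0-4(w=2) 1-3(w=3) 2-6(w=7) 2-7(w=1) 3-7(w=4)}
step 7: add edge 0-5 (w=13); MST = {0-2(w=3) 0-4(w=2) 0-5(w=13) 1-3(w=3) 2-6(w=7) 2-7(w=1) 3-7(w=4)}
step 8: add edge 4-8 (w=13); MST = {0-2(w=3) 0-4(w=2) 0-5(w=13) 1-3(w=3) 2-6(w=7) 2-7(w=1) 3-7(w=4) 4-8(w=13)}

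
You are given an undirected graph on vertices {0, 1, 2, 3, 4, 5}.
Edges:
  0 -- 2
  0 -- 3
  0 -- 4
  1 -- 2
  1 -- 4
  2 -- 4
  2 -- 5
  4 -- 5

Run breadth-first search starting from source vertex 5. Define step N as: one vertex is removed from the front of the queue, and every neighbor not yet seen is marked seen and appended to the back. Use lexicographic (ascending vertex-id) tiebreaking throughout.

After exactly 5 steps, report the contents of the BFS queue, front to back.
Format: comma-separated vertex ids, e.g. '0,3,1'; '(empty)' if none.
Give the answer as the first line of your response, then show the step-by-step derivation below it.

3

step 1: dequeue 5; queue=[2,4]; order=5
step 2: dequeue 2; queue=[4,0,1]; order=5,2
step 3: dequeue 4; queue=[0,1]; order=5,2,4
step 4: dequeue 0; queue=[1,3]; order=5,2,4,0
step 5: dequeue 1; queue=[3]; order=5,2,4,0,1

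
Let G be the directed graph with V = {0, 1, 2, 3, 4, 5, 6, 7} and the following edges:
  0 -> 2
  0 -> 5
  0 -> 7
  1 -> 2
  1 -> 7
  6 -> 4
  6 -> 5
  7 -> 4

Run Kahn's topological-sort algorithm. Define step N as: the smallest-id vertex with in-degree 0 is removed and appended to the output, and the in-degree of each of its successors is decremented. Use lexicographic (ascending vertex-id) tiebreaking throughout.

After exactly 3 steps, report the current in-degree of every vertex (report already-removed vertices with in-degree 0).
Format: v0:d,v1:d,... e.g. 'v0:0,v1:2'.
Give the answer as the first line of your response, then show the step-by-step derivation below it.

v0:0,v1:0,v2:0,v3:0,v4:2,v5:1,v6:0,v7:0

step 1: output 0; order=[0]; indeg=(0,0,1,0,2,1,0,1)
step 2: output 1; order=[0,1]; indeg=(0,0,0,0,2,1,0,0)
step 3: output 2; order=[0,1,2]; indeg=(0,0,0,0,2,1,0,0)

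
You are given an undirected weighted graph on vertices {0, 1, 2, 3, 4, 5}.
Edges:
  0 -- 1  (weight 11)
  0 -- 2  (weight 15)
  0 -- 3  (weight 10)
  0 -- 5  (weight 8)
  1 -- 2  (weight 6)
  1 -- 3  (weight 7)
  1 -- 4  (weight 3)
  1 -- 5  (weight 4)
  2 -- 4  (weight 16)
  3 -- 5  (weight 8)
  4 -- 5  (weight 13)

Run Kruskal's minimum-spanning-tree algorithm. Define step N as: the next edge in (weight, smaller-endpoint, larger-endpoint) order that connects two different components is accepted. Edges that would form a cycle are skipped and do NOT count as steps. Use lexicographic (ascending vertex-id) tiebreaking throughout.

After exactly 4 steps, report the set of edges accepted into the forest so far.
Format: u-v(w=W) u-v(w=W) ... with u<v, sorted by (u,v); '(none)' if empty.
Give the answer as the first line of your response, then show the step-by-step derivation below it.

1-2(w=6) 1-3(w=7) 1-4(w=3) 1-5(w=4)

step 1: add edge 1-4 (w=3); MST = {1-4(w=3)}
step 2: add edge 1-5 (w=4); MST = {1-4(w=3) 1-5(w=4)}
step 3: add edge 1-2 (w=6); MST = {1-2(w=6) 1-4(w=3) 1-5(w=4)}
step 4: add edge 1-3 (w=7); MST = {1-2(w=6) 1-3(w=7) 1-4(w=3) 1-5(w=4)}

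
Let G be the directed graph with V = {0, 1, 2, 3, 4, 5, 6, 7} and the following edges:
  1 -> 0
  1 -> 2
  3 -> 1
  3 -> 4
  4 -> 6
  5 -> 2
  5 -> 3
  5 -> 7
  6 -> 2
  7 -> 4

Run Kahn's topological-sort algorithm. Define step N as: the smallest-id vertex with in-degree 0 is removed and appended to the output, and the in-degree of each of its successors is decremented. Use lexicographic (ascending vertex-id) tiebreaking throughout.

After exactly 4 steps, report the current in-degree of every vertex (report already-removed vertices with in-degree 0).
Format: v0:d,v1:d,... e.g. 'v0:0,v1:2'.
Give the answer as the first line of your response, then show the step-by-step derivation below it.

v0:0,v1:0,v2:1,v3:0,v4:1,v5:0,v6:1,v7:0

step 1: output 5; order=[5]; indeg=(1,1,2,0,2,0,1,0)
step 2: output 3; order=[5,3]; indeg=(1,0,2,0,1,0,1,0)
step 3: output 1; order=[5,3,1]; indeg=(0,0,1,0,1,0,1,0)
step 4: output 0; order=[5,3,1,0]; indeg=(0,0,1,0,1,0,1,0)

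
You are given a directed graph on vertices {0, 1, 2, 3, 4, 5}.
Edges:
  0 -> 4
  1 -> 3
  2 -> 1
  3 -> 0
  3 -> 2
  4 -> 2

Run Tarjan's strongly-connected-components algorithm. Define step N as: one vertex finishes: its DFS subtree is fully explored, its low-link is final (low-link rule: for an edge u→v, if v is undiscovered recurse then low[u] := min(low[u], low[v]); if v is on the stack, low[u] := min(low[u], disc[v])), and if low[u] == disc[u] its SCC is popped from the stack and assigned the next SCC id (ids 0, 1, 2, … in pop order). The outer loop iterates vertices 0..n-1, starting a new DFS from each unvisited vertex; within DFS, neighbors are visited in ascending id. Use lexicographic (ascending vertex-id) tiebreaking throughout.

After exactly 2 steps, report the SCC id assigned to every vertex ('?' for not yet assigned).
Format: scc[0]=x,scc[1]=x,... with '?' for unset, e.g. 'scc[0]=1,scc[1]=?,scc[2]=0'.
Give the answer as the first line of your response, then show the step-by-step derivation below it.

scc[0]=?,scc[1]=?,scc[2]=?,scc[3]=?,scc[4]=?,scc[5]=?

step 1: low=(low[0]=0,low[1]=3,low[2]=2,low[3]=0,low[4]=1,low[5]=?); scc=(scc[0]=?,scc[1]=?,scc[2]=?,scc[3]=?,scc[4]=?,scc[5]=?)
step 2: low=(low[0]=0,low[1]=0,low[2]=2,low[3]=0,low[4]=1,low[5]=?); scc=(scc[0]=?,scc[1]=?,scc[2]=?,scc[3]=?,scc[4]=?,scc[5]=?)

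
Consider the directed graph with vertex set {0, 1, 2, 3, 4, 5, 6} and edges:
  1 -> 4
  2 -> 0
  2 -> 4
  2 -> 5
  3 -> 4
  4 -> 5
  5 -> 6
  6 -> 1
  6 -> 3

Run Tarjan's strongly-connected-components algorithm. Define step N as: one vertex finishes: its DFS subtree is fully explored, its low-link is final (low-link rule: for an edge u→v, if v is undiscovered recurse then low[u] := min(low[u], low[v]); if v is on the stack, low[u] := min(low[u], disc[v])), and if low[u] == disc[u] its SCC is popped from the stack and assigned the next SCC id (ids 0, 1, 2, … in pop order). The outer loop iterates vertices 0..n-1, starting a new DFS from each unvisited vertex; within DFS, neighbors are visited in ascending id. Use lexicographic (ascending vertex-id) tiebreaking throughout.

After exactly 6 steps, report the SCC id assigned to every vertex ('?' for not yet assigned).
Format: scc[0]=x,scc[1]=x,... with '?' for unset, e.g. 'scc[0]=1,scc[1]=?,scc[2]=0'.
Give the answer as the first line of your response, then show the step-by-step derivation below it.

scc[0]=0,scc[1]=1,scc[2]=?,scc[3]=1,scc[4]=1,scc[5]=1,scc[6]=1

step 1: low=(low[0]=0,low[1]=?,low[2]=?,low[3]=?,low[4]=?,low[5]=?,low[6]=?); scc=(scc[0]=0,scc[1]=?,scc[2]=?,scc[3]=?,scc[4]=?,scc[5]=?,scc[6]=?)
step 2: low=(low[0]=0,low[1]=1,low[2]=?,low[3]=2,low[4]=2,low[5]=3,low[6]=1); scc=(scc[0]=0,scc[1]=?,scc[2]=?,scc[3]=?,scc[4]=?,scc[5]=?,scc[6]=?)
step 3: low=(low[0]=0,low[1]=1,low[2]=?,low[3]=2,low[4]=2,low[5]=3,low[6]=1); scc=(scc[0]=0,scc[1]=?,scc[2]=?,scc[3]=?,scc[4]=?,scc[5]=?,scc[6]=?)
step 4: low=(low[0]=0,low[1]=1,low[2]=?,low[3]=2,low[4]=2,low[5]=1,low[6]=1); scc=(scc[0]=0,scc[1]=?,scc[2]=?,scc[3]=?,scc[4]=?,scc[5]=?,scc[6]=?)
step 5: low=(low[0]=0,low[1]=1,low[2]=?,low[3]=2,low[4]=1,low[5]=1,low[6]=1); scc=(scc[0]=0,scc[1]=?,scc[2]=?,scc[3]=?,scc[4]=?,scc[5]=?,scc[6]=?)
step 6: low=(low[0]=0,low[1]=1,low[2]=?,low[3]=2,low[4]=1,low[5]=1,low[6]=1); scc=(scc[0]=0,scc[1]=1,scc[2]=?,scc[3]=1,scc[4]=1,scc[5]=1,scc[6]=1)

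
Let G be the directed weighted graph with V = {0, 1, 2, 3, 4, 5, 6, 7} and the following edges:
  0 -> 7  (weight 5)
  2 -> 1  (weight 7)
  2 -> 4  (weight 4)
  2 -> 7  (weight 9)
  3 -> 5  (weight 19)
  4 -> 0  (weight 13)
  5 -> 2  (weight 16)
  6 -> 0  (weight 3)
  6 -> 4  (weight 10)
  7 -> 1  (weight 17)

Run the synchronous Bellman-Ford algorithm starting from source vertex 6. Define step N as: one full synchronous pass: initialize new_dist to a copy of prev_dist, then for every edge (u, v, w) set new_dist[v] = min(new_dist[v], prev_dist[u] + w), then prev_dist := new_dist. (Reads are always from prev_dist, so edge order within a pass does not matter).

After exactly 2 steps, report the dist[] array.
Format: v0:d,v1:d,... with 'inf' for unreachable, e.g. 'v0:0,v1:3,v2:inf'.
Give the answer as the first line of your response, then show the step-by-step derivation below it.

v0:3,v1:inf,v2:inf,v3:inf,v4:10,v5:inf,v6:0,v7:8

step 1: dist = v0:3,v1:inf,v2:inf,v3:inf,v4:10,v5:inf,v6:0,v7:inf
step 2: dist = v0:3,v1:inf,v2:inf,v3:inf,v4:10,v5:inf,v6:0,v7:8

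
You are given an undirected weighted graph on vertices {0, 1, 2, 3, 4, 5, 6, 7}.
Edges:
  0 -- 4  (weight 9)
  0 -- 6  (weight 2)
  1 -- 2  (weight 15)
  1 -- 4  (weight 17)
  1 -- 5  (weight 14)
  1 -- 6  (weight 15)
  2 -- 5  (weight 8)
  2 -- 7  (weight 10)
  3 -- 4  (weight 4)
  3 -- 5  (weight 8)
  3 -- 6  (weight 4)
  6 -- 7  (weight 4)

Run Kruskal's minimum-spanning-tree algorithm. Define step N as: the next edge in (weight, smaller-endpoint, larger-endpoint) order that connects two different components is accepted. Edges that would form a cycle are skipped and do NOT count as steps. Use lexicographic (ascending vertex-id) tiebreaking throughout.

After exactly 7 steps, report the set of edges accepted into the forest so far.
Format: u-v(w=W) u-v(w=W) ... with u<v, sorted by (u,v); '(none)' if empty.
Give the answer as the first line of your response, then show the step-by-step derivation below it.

0-6(w=2) 1-5(w=14) 2-5(w=8) 3-4(w=4) 3-5(w=8) 3-6(w=4) 6-7(w=4)

step 1: add edge 0-6 (w=2); MST = {0-6(w=2)}
step 2: add edge 3-4 (w=4); MST = {0-6(w=2) 3-4(w=4)}
step 3: add edge 3-6 (w=4); MST = {0-6(w=2) 3-4(w=4) 3-6(w=4)}
step 4: add edge 6-7 (w=4); MST = {0-6(w=2) 3-4(w=4) 3-6(w=4) 6-7(w=4)}
step 5: add edge 2-5 (w=8); MST = {0-6(w=2) 2-5(w=8) 3-4(w=4) 3-6(w=4) 6-7(w=4)}
step 6: add edge 3-5 (w=8); MST = {0-6(w=2) 2-5(w=8) 3-4(w=4) 3-5(w=8) 3-6(w=4) 6-7(w=4)}
step 7: add edge 1-5 (w=14); MST = {0-6(w=2) 1-5(w=14) 2-5(w=8) 3-4(w=4) 3-5(w=8) 3-6(w=4) 6-7(w=4)}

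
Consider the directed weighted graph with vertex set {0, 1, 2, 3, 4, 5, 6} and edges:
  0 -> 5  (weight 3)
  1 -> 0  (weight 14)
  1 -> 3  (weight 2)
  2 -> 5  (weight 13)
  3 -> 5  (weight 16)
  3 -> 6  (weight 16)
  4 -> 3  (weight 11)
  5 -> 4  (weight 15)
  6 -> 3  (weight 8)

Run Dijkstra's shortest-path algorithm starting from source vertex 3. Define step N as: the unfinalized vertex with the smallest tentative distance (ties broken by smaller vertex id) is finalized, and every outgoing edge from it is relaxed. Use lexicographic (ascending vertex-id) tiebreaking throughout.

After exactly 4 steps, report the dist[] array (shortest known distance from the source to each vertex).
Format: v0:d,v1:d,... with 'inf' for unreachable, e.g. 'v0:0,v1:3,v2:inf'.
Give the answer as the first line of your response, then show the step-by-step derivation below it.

v0:inf,v1:inf,v2:inf,v3:0,v4:31,v5:16,v6:16

step 1: dist = v0:inf,v1:inf,v2:inf,v3:0,v4:inf,v5:16,v6:16
step 2: dist = v0:inf,v1:inf,v2:inf,v3:0,v4:31,v5:16,v6:16
step 3: dist = v0:inf,v1:inf,v2:inf,v3:0,v4:31,v5:16,v6:16
step 4: dist = v0:inf,v1:inf,v2:inf,v3:0,v4:31,v5:16,v6:16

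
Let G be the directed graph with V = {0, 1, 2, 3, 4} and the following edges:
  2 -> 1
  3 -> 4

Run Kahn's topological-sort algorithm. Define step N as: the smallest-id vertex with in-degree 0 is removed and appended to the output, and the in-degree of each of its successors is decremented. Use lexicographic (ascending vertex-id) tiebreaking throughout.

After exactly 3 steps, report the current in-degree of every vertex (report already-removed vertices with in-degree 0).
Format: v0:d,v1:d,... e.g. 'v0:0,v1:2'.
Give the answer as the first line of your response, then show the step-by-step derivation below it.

v0:0,v1:0,v2:0,v3:0,v4:1

step 1: output 0; order=[0]; indeg=(0,1,0,0,1)
step 2: output 2; order=[0,2]; indeg=(0,0,0,0,1)
step 3: output 1; order=[0,2,1]; indeg=(0,0,0,0,1)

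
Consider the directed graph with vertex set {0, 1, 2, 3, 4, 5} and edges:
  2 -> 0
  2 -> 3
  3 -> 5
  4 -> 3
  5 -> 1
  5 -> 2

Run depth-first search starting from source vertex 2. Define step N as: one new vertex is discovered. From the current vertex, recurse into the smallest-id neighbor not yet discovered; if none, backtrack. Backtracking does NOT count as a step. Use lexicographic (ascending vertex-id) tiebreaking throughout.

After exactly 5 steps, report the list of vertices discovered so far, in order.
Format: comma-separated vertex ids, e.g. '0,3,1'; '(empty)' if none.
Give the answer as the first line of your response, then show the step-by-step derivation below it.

2,0,3,5,1

step 1: discover 2; path=2; order=2
step 2: discover 0; path=2>0; order=2,0
step 3: discover 3; path=2>3; order=2,0,3
step 4: discover 5; path=2>3>5; order=2,0,3,5
step 5: discover 1; path=2>3>5>1; order=2,0,3,5,1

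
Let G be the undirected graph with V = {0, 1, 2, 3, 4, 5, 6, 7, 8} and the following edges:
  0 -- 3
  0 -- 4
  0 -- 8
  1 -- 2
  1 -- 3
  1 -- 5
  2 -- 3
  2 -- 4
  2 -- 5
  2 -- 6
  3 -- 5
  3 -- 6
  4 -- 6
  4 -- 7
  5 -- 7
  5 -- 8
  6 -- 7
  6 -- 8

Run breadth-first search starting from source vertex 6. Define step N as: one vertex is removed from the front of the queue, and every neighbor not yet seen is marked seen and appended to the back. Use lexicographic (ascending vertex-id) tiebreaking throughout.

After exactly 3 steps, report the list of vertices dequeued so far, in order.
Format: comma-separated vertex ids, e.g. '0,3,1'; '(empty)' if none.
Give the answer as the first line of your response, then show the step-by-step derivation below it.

6,2,3

step 1: dequeue 6; queue=[2,3,4,7,8]; order=6
step 2: dequeue 2; queue=[3,4,7,8,1,5]; order=6,2
step 3: dequeue 3; queue=[4,7,8,1,5,0]; order=6,2,3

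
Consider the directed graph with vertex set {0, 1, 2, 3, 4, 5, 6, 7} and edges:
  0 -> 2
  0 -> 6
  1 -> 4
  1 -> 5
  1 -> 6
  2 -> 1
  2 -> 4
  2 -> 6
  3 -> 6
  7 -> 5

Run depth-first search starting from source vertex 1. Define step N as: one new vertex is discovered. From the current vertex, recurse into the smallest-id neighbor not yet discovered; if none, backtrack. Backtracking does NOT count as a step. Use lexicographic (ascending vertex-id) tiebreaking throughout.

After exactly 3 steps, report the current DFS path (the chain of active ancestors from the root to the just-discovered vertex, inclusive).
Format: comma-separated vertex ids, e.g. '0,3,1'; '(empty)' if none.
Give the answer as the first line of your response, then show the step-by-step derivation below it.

1,5

step 1: discover 1; path=1; order=1
step 2: discover 4; path=1>4; order=1,4
step 3: discover 5; path=1>5; order=1,4,5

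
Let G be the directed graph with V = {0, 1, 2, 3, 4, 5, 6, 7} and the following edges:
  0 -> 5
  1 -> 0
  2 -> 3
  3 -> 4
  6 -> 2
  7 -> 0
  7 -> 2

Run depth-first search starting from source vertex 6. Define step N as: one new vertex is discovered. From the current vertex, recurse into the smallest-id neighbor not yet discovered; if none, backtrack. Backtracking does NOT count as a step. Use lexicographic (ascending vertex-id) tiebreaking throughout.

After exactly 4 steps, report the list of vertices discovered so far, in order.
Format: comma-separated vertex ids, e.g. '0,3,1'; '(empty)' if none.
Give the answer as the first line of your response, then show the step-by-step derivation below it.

6,2,3,4

step 1: discover 6; path=6; order=6
step 2: discover 2; path=6>2; order=6,2
step 3: discover 3; path=6>2>3; order=6,2,3
step 4: discover 4; path=6>2>3>4; order=6,2,3,4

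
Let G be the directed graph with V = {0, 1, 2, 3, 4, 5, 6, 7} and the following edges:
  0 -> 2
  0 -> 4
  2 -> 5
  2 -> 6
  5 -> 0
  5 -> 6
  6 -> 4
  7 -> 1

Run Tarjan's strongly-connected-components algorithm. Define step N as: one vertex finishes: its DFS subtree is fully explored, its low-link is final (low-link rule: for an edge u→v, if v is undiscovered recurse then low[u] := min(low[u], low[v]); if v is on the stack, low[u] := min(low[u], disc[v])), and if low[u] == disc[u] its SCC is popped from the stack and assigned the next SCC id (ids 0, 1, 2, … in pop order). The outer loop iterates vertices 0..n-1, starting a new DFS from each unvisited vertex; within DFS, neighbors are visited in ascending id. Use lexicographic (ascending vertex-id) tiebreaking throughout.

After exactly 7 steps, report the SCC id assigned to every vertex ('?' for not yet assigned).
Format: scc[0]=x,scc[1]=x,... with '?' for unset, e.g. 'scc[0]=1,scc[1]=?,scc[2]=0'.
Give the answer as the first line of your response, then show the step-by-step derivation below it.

scc[0]=2,scc[1]=3,scc[2]=2,scc[3]=4,scc[4]=0,scc[5]=2,scc[6]=1,scc[7]=?

step 1: low=(low[0]=0,low[1]=?,low[2]=1,low[3]=?,low[4]=4,low[5]=0,low[6]=3,low[7]=?); scc=(scc[0]=?,scc[1]=?,scc[2]=?,scc[3]=?,scc[4]=0,scc[5]=?,scc[6]=?,scc[7]=?)
step 2: low=(low[0]=0,low[1]=?,low[2]=1,low[3]=?,low[4]=4,low[5]=0,low[6]=3,low[7]=?); scc=(scc[0]=?,scc[1]=?,scc[2]=?,scc[3]=?,scc[4]=0,scc[5]=?,scc[6]=1,scc[7]=?)
step 3: low=(low[0]=0,low[1]=?,low[2]=1,low[3]=?,low[4]=4,low[5]=0,low[6]=3,low[7]=?); scc=(scc[0]=?,scc[1]=?,scc[2]=?,scc[3]=?,scc[4]=0,scc[5]=?,scc[6]=1,scc[7]=?)
step 4: low=(low[0]=0,low[1]=?,low[2]=0,low[3]=?,low[4]=4,low[5]=0,low[6]=3,low[7]=?); scc=(scc[0]=?,scc[1]=?,scc[2]=?,scc[3]=?,scc[4]=0,scc[5]=?,scc[6]=1,scc[7]=?)
step 5: low=(low[0]=0,low[1]=?,low[2]=0,low[3]=?,low[4]=4,low[5]=0,low[6]=3,low[7]=?); scc=(scc[0]=2,scc[1]=?,scc[2]=2,scc[3]=?,scc[4]=0,scc[5]=2,scc[6]=1,scc[7]=?)
step 6: low=(low[0]=0,low[1]=5,low[2]=0,low[3]=?,low[4]=4,low[5]=0,low[6]=3,low[7]=?); scc=(scc[0]=2,scc[1]=3,scc[2]=2,scc[3]=?,scc[4]=0,scc[5]=2,scc[6]=1,scc[7]=?)
step 7: low=(low[0]=0,low[1]=5,low[2]=0,low[3]=6,low[4]=4,low[5]=0,low[6]=3,low[7]=?); scc=(scc[0]=2,scc[1]=3,scc[2]=2,scc[3]=4,scc[4]=0,scc[5]=2,scc[6]=1,scc[7]=?)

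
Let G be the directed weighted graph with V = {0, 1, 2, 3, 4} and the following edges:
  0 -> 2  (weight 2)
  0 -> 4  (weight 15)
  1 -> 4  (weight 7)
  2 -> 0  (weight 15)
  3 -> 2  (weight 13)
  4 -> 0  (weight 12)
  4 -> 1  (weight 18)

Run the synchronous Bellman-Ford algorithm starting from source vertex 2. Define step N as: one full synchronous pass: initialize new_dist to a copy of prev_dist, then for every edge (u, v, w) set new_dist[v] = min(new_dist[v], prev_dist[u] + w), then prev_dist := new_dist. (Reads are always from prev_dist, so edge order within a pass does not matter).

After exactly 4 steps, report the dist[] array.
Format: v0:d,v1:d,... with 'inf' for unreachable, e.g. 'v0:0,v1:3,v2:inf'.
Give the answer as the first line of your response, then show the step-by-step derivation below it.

v0:15,v1:48,v2:0,v3:inf,v4:30

step 1: dist = v0:15,v1:inf,v2:0,v3:inf,v4:inf
step 2: dist = v0:15,v1:inf,v2:0,v3:inf,v4:30
step 3: dist = v0:15,v1:48,v2:0,v3:inf,v4:30
step 4: dist = v0:15,v1:48,v2:0,v3:inf,v4:30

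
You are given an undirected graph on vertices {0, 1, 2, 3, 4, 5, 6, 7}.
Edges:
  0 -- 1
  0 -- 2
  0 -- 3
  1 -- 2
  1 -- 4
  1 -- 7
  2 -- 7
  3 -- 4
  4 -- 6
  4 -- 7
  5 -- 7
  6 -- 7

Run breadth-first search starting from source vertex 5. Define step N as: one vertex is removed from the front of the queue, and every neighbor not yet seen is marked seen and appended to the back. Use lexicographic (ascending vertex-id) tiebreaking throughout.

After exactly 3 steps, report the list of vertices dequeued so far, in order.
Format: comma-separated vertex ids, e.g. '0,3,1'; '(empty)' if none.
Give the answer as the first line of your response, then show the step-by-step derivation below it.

5,7,1

step 1: dequeue 5; queue=[7]; order=5
step 2: dequeue 7; queue=[1,2,4,6]; order=5,7
step 3: dequeue 1; queue=[2,4,6,0]; order=5,7,1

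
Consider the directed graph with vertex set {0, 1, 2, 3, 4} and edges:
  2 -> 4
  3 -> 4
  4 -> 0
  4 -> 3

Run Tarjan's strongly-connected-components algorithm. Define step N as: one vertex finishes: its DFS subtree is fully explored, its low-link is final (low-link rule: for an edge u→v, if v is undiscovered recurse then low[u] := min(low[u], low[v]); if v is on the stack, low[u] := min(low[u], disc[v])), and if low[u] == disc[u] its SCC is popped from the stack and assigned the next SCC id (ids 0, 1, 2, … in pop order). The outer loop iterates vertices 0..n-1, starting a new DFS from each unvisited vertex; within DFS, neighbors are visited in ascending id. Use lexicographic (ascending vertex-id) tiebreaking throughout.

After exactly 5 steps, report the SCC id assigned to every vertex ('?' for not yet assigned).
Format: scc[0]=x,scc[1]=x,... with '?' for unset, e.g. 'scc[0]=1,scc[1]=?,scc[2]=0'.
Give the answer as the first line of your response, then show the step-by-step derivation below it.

scc[0]=0,scc[1]=1,scc[2]=3,scc[3]=2,scc[4]=2

step 1: low=(low[0]=0,low[1]=?,low[2]=?,low[3]=?,low[4]=?); scc=(scc[0]=0,scc[1]=?,scc[2]=?,scc[3]=?,scc[4]=?)
step 2: low=(low[0]=0,low[1]=1,low[2]=?,low[3]=?,low[4]=?); scc=(scc[0]=0,scc[1]=1,scc[2]=?,scc[3]=?,scc[4]=?)
step 3: low=(low[0]=0,low[1]=1,low[2]=2,low[3]=3,low[4]=3); scc=(scc[0]=0,scc[1]=1,scc[2]=?,scc[3]=?,scc[4]=?)
step 4: low=(low[0]=0,low[1]=1,low[2]=2,low[3]=3,low[4]=3); scc=(scc[0]=0,scc[1]=1,scc[2]=?,scc[3]=2,scc[4]=2)
step 5: low=(low[0]=0,low[1]=1,low[2]=2,low[3]=3,low[4]=3); scc=(scc[0]=0,scc[1]=1,scc[2]=3,scc[3]=2,scc[4]=2)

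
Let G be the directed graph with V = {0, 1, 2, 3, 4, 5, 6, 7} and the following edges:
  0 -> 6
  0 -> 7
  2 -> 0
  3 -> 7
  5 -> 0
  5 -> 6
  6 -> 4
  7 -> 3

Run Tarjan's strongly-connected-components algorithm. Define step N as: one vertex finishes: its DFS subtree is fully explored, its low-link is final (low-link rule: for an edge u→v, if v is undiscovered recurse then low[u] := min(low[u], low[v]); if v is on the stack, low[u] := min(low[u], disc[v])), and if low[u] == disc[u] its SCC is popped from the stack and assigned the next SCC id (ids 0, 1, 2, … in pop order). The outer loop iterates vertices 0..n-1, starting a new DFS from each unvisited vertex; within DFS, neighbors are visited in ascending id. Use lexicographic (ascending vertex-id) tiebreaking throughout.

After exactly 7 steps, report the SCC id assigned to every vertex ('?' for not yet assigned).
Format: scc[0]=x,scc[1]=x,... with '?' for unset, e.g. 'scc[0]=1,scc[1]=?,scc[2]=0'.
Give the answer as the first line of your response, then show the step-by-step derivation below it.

scc[0]=3,scc[1]=4,scc[2]=5,scc[3]=2,scc[4]=0,scc[5]=?,scc[6]=1,scc[7]=2

step 1: low=(low[0]=0,low[1]=?,low[2]=?,low[3]=?,low[4]=2,low[5]=?,low[6]=1,low[7]=?); scc=(scc[0]=?,scc[1]=?,scc[2]=?,scc[3]=?,scc[4]=0,scc[5]=?,scc[6]=?,scc[7]=?)
step 2: low=(low[0]=0,low[1]=?,low[2]=?,low[3]=?,low[4]=2,low[5]=?,low[6]=1,low[7]=?); scc=(scc[0]=?,scc[1]=?,scc[2]=?,scc[3]=?,scc[4]=0,scc[5]=?,scc[6]=1,scc[7]=?)
step 3: low=(low[0]=0,low[1]=?,low[2]=?,low[3]=3,low[4]=2,low[5]=?,low[6]=1,low[7]=3); scc=(scc[0]=?,scc[1]=?,scc[2]=?,scc[3]=?,scc[4]=0,scc[5]=?,scc[6]=1,scc[7]=?)
step 4: low=(low[0]=0,low[1]=?,low[2]=?,low[3]=3,low[4]=2,low[5]=?,low[6]=1,low[7]=3); scc=(scc[0]=?,scc[1]=?,scc[2]=?,scc[3]=2,scc[4]=0,scc[5]=?,scc[6]=1,scc[7]=2)
step 5: low=(low[0]=0,low[1]=?,low[2]=?,low[3]=3,low[4]=2,low[5]=?,low[6]=1,low[7]=3); scc=(scc[0]=3,scc[1]=?,scc[2]=?,scc[3]=2,scc[4]=0,scc[5]=?,scc[6]=1,scc[7]=2)
step 6: low=(low[0]=0,low[1]=5,low[2]=?,low[3]=3,low[4]=2,low[5]=?,low[6]=1,low[7]=3); scc=(scc[0]=3,scc[1]=4,scc[2]=?,scc[3]=2,scc[4]=0,scc[5]=?,scc[6]=1,scc[7]=2)
step 7: low=(low[0]=0,low[1]=5,low[2]=6,low[3]=3,low[4]=2,low[5]=?,low[6]=1,low[7]=3); scc=(scc[0]=3,scc[1]=4,scc[2]=5,scc[3]=2,scc[4]=0,scc[5]=?,scc[6]=1,scc[7]=2)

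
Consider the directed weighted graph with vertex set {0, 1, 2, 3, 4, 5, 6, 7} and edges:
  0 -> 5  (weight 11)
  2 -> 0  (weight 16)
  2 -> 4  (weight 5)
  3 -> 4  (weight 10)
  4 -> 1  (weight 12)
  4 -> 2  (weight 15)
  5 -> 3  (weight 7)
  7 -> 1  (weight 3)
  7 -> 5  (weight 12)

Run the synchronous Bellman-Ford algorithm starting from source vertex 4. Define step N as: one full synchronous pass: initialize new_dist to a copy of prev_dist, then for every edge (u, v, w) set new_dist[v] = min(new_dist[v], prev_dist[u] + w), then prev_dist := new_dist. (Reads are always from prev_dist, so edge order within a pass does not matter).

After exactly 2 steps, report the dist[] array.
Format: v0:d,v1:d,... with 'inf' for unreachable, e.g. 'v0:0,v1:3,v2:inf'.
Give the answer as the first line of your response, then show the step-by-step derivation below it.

v0:31,v1:12,v2:15,v3:inf,v4:0,v5:inf,v6:inf,v7:inf

step 1: dist = v0:inf,v1:12,v2:15,v3:inf,v4:0,v5:inf,v6:inf,v7:inf
step 2: dist = v0:31,v1:12,v2:15,v3:inf,v4:0,v5:inf,v6:inf,v7:inf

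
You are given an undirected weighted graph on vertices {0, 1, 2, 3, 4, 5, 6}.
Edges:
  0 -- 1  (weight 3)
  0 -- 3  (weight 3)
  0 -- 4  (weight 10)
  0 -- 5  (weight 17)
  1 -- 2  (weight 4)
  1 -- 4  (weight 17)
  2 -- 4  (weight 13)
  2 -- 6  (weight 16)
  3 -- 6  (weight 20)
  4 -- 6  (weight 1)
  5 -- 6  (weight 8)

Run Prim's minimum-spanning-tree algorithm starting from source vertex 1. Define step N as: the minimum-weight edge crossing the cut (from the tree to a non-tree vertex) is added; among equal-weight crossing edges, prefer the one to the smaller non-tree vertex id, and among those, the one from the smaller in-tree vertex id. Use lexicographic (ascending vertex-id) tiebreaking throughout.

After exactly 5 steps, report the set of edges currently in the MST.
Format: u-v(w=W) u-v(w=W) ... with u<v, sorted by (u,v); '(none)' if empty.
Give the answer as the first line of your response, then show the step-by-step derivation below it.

0-1(w=3) 0-3(w=3) 0-4(w=10) 1-2(w=4) 4-6(w=1)

step 1: add edge 0-1 (w=3); MST = {0-1(w=3)}
step 2: add edge 0-3 (w=3); MST = {0-1(w=3) 0-3(w=3)}
step 3: add edge 1-2 (w=4); MST = {0-1(w=3) 0-3(w=3) 1-2(w=4)}
step 4: add edge 0-4 (w=10); MST = {0-1(w=3) 0-3(w=3) 0-4(w=10) 1-2(w=4)}
step 5: add edge 4-6 (w=1); MST = {0-1(w=3) 0-3(w=3) 0-4(w=10) 1-2(w=4) 4-6(w=1)}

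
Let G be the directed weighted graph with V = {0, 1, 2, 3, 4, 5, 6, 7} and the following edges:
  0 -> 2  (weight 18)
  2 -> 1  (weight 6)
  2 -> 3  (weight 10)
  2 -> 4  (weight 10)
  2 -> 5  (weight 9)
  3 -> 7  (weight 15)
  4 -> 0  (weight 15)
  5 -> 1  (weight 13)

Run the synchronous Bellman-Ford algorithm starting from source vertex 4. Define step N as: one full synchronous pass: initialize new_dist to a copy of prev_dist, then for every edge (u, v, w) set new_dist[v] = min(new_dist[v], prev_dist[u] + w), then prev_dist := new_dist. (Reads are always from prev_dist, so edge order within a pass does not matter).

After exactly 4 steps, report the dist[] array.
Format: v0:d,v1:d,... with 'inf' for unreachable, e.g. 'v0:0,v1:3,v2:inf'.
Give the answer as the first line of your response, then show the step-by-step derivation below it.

v0:15,v1:39,v2:33,v3:43,v4:0,v5:42,v6:inf,v7:58

step 1: dist = v0:15,v1:inf,v2:inf,v3:inf,v4:0,v5:inf,v6:inf,v7:inf
step 2: dist = v0:15,v1:inf,v2:33,v3:inf,v4:0,v5:inf,v6:inf,v7:inf
step 3: dist = v0:15,v1:39,v2:33,v3:43,v4:0,v5:42,v6:inf,v7:inf
step 4: dist = v0:15,v1:39,v2:33,v3:43,v4:0,v5:42,v6:inf,v7:58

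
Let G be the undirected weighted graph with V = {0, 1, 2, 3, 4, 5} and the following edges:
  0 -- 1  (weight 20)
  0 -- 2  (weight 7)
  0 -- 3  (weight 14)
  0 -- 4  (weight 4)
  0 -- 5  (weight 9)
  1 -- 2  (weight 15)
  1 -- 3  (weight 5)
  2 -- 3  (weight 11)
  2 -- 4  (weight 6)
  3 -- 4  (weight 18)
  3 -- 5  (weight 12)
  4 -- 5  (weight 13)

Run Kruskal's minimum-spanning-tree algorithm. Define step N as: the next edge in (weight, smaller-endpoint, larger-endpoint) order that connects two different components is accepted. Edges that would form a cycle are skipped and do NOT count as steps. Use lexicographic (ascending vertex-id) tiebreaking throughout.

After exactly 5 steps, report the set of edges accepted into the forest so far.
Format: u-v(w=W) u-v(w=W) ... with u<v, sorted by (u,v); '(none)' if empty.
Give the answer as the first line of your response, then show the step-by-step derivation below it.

0-4(w=4) 0-5(w=9) 1-3(w=5) 2-3(w=11) 2-4(w=6)

step 1: add edge 0-4 (w=4); MST = {0-4(w=4)}
step 2: add edge 1-3 (w=5); MST = {0-4(w=4) 1-3(w=5)}
step 3: add edge 2-4 (w=6); MST = {0-4(w=4) 1-3(w=5) 2-4(w=6)}
step 4: add edge 0-5 (w=9); MST = {0-4(w=4) 0-5(w=9) 1-3(w=5) 2-4(w=6)}
step 5: add edge 2-3 (w=11); MST = {0-4(w=4) 0-5(w=9) 1-3(w=5) 2-3(w=11) 2-4(w=6)}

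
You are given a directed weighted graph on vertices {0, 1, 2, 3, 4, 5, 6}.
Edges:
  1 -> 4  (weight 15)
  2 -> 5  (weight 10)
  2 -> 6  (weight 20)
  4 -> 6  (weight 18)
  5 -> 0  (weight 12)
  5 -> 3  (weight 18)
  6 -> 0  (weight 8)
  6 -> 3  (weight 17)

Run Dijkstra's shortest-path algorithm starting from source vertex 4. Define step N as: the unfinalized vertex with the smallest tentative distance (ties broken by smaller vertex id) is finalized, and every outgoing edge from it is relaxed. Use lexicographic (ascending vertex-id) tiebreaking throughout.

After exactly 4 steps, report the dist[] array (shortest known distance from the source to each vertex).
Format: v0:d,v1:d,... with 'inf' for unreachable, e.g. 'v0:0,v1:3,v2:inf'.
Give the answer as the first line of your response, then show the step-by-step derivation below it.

v0:26,v1:inf,v2:inf,v3:35,v4:0,v5:inf,v6:18

step 1: dist = v0:inf,v1:inf,v2:inf,v3:inf,v4:0,v5:inf,v6:18
step 2: dist = v0:26,v1:inf,v2:inf,v3:35,v4:0,v5:inf,v6:18
step 3: dist = v0:26,v1:inf,v2:inf,v3:35,v4:0,v5:inf,v6:18
step 4: dist = v0:26,v1:inf,v2:inf,v3:35,v4:0,v5:inf,v6:18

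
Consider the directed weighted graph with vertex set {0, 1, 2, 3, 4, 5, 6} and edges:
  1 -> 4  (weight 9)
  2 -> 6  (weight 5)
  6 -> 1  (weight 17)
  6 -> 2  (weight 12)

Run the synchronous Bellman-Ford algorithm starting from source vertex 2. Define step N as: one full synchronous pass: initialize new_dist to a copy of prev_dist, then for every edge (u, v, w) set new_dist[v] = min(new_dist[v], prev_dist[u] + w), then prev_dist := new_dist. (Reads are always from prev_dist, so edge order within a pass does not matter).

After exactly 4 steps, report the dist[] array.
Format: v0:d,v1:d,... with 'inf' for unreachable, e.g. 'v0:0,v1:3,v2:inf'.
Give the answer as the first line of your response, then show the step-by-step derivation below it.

v0:inf,v1:22,v2:0,v3:inf,v4:31,v5:inf,v6:5

step 1: dist = v0:inf,v1:inf,v2:0,v3:inf,v4:inf,v5:inf,v6:5
step 2: dist = v0:inf,v1:22,v2:0,v3:inf,v4:inf,v5:inf,v6:5
step 3: dist = v0:inf,v1:22,v2:0,v3:inf,v4:31,v5:inf,v6:5
step 4: dist = v0:inf,v1:22,v2:0,v3:inf,v4:31,v5:inf,v6:5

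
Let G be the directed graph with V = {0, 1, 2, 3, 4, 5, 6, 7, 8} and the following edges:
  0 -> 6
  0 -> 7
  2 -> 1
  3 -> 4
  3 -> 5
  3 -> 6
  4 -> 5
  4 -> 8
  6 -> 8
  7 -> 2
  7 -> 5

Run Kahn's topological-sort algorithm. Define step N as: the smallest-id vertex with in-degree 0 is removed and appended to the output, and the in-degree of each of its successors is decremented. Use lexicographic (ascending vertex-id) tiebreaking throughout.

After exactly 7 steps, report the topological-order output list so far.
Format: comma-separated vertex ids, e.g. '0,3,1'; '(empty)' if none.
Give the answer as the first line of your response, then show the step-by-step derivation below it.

0,3,4,6,7,2,1

step 1: output 0; order=[0]; indeg=(0,1,1,0,1,3,1,0,2)
step 2: output 3; order=[0,3]; indeg=(0,1,1,0,0,2,0,0,2)
step 3: output 4; order=[0,3,4]; indeg=(0,1,1,0,0,1,0,0,1)
step 4: output 6; order=[0,3,4,6]; indeg=(0,1,1,0,0,1,0,0,0)
step 5: output 7; order=[0,3,4,6,7]; indeg=(0,1,0,0,0,0,0,0,0)
step 6: output 2; order=[0,3,4,6,7,2]; indeg=(0,0,0,0,0,0,0,0,0)
step 7: output 1; order=[0,3,4,6,7,2,1]; indeg=(0,0,0,0,0,0,0,0,0)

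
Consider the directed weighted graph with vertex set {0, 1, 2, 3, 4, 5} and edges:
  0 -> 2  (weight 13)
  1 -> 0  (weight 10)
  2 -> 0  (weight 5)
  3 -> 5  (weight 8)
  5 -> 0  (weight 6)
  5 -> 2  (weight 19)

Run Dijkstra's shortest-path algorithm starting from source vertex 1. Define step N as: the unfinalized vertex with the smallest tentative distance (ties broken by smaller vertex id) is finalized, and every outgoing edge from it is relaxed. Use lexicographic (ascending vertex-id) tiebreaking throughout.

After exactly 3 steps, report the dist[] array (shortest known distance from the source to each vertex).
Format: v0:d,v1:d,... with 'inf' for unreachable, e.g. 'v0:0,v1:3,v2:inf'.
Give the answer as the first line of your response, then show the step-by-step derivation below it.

v0:10,v1:0,v2:23,v3:inf,v4:inf,v5:inf

step 1: dist = v0:10,v1:0,v2:inf,v3:inf,v4:inf,v5:inf
step 2: dist = v0:10,v1:0,v2:23,v3:inf,v4:inf,v5:inf
step 3: dist = v0:10,v1:0,v2:23,v3:inf,v4:inf,v5:inf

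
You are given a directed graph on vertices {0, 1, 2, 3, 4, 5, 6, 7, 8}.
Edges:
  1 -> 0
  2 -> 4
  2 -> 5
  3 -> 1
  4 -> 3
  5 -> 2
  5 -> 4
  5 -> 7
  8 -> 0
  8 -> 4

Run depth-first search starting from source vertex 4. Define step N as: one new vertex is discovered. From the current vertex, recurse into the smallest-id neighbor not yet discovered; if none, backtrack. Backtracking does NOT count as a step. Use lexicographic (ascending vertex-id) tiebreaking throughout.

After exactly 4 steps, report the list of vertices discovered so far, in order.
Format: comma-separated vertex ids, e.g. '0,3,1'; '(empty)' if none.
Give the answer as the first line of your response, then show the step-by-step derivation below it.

4,3,1,0

step 1: discover 4; path=4; order=4
step 2: discover 3; path=4>3; order=4,3
step 3: discover 1; path=4>3>1; order=4,3,1
step 4: discover 0; path=4>3>1>0; order=4,3,1,0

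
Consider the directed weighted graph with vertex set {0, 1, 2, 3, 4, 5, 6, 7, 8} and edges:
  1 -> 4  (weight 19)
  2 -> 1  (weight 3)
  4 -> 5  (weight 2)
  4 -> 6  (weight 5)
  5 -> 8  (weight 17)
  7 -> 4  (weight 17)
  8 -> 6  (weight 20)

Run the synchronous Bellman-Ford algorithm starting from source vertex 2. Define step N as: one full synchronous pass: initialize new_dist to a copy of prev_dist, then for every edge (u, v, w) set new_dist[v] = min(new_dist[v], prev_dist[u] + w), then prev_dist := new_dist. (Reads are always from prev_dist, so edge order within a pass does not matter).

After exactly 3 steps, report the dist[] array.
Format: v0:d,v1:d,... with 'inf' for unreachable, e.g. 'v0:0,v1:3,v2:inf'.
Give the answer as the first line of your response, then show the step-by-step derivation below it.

v0:inf,v1:3,v2:0,v3:inf,v4:22,v5:24,v6:27,v7:inf,v8:inf

step 1: dist = v0:inf,v1:3,v2:0,v3:inf,v4:inf,v5:inf,v6:inf,v7:inf,v8:inf
step 2: dist = v0:inf,v1:3,v2:0,v3:inf,v4:22,v5:inf,v6:inf,v7:inf,v8:inf
step 3: dist = v0:inf,v1:3,v2:0,v3:inf,v4:22,v5:24,v6:27,v7:inf,v8:inf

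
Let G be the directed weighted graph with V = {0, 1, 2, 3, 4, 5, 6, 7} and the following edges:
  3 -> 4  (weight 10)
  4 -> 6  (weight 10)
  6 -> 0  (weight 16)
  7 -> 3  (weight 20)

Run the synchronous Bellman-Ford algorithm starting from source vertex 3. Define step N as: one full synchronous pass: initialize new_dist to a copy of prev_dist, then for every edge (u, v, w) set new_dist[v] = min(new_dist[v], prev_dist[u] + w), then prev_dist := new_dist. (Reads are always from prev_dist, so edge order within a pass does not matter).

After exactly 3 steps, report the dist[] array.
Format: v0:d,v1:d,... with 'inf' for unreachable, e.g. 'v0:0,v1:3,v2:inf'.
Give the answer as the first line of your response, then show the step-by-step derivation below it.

v0:36,v1:inf,v2:inf,v3:0,v4:10,v5:inf,v6:20,v7:inf

step 1: dist = v0:inf,v1:inf,v2:inf,v3:0,v4:10,v5:inf,v6:inf,v7:inf
step 2: dist = v0:inf,v1:inf,v2:inf,v3:0,v4:10,v5:inf,v6:20,v7:inf
step 3: dist = v0:36,v1:inf,v2:inf,v3:0,v4:10,v5:inf,v6:20,v7:inf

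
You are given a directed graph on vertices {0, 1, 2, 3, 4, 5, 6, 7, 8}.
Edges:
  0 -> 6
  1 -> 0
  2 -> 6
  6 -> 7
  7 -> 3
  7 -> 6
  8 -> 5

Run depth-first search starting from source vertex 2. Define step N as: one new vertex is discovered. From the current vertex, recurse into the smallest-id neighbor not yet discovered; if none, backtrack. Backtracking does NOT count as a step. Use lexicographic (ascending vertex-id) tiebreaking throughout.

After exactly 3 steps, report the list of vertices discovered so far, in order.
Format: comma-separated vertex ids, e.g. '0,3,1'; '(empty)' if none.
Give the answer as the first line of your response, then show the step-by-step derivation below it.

2,6,7

step 1: discover 2; path=2; order=2
step 2: discover 6; path=2>6; order=2,6
step 3: discover 7; path=2>6>7; order=2,6,7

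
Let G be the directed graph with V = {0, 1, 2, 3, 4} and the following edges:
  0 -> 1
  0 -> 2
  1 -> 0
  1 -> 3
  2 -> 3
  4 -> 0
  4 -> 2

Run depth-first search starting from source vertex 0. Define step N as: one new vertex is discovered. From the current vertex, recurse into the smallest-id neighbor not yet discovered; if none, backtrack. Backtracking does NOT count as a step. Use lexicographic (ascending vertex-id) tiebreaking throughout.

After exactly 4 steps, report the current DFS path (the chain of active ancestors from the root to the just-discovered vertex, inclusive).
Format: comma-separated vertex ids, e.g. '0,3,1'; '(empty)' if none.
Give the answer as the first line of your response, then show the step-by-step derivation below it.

0,2

step 1: discover 0; path=0; order=0
step 2: discover 1; path=0>1; order=0,1
step 3: discover 3; path=0>1>3; order=0,1,3
step 4: discover 2; path=0>2; order=0,1,3,2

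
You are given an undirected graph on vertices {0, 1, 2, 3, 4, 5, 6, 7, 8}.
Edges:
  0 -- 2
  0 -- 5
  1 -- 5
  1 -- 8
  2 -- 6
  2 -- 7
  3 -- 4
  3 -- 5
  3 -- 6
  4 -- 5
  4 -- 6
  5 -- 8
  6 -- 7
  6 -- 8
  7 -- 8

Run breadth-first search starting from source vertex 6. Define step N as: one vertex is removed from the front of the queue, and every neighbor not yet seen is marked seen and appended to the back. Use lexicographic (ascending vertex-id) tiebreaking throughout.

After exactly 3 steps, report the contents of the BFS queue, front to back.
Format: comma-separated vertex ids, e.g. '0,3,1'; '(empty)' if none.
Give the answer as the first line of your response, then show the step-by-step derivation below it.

4,7,8,0,5

step 1: dequeue 6; queue=[2,3,4,7,8]; order=6
step 2: dequeue 2; queue=[3,4,7,8,0]; order=6,2
step 3: dequeue 3; queue=[4,7,8,0,5]; order=6,2,3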